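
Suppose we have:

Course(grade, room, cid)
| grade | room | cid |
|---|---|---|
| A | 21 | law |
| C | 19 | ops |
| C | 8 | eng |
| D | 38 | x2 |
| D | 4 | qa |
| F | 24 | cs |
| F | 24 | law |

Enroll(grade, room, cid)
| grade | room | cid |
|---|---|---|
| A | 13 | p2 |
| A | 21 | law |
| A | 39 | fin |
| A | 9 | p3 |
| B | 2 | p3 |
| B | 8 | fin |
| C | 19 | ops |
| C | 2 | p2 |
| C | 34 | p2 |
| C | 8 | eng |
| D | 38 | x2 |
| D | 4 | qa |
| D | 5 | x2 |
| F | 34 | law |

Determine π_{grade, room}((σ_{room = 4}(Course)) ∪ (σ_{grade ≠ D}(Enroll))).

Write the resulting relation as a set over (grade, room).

Filtering on room = 4 leaves {(D, 4, qa)}.
Filtering on grade ≠ D leaves {(A, 13, p2), (A, 21, law), (A, 39, fin), (A, 9, p3), (B, 2, p3), (B, 8, fin), (C, 19, ops), (C, 2, p2), (C, 34, p2), (C, 8, eng), (F, 34, law)}.
Set union of the two operands is {(A, 13, p2), (A, 21, law), (A, 39, fin), (A, 9, p3), (B, 2, p3), (B, 8, fin), (C, 19, ops), (C, 2, p2), (C, 34, p2), (C, 8, eng), (D, 4, qa), (F, 34, law)}.
π_{grade, room} gives {(A, 13), (A, 21), (A, 39), (A, 9), (B, 2), (B, 8), (C, 19), (C, 2), (C, 34), (C, 8), (D, 4), (F, 34)}.

{(A, 13), (A, 21), (A, 39), (A, 9), (B, 2), (B, 8), (C, 19), (C, 2), (C, 34), (C, 8), (D, 4), (F, 34)}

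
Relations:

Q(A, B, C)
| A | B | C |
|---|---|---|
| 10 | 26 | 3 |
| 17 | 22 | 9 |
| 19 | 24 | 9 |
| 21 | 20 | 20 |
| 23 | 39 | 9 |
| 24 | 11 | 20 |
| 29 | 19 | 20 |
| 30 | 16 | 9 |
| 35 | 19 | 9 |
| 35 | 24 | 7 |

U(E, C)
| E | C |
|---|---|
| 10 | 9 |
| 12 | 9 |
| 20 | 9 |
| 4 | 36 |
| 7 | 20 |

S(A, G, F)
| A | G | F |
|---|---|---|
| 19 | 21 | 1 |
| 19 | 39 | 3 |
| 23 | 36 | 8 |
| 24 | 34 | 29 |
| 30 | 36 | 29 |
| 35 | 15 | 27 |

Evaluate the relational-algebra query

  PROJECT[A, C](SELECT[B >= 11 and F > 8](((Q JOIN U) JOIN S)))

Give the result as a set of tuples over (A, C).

{(24, 20), (30, 9), (35, 9)}

Joining Q and U on C yields {(17, 22, 9, 10), (17, 22, 9, 12), (17, 22, 9, 20), (19, 24, 9, 10), (19, 24, 9, 12), (19, 24, 9, 20), (21, 20, 20, 7), (23, 39, 9, 10), (23, 39, 9, 12), (23, 39, 9, 20), (24, 11, 20, 7), (29, 19, 20, 7), (30, 16, 9, 10), (30, 16, 9, 12), (30, 16, 9, 20), (35, 19, 9, 10), (35, 19, 9, 12), (35, 19, 9, 20)}.
Joining (Q JOIN U) and S on A yields {(19, 24, 9, 10, 21, 1), (19, 24, 9, 10, 39, 3), (19, 24, 9, 12, 21, 1), (19, 24, 9, 12, 39, 3), (19, 24, 9, 20, 21, 1), (19, 24, 9, 20, 39, 3), (23, 39, 9, 10, 36, 8), (23, 39, 9, 12, 36, 8), (23, 39, 9, 20, 36, 8), (24, 11, 20, 7, 34, 29), (30, 16, 9, 10, 36, 29), (30, 16, 9, 12, 36, 29), (30, 16, 9, 20, 36, 29), (35, 19, 9, 10, 15, 27), (35, 19, 9, 12, 15, 27), (35, 19, 9, 20, 15, 27)}.
Filtering on B >= 11 and F > 8 leaves {(24, 11, 20, 7, 34, 29), (30, 16, 9, 10, 36, 29), (30, 16, 9, 12, 36, 29), (30, 16, 9, 20, 36, 29), (35, 19, 9, 10, 15, 27), (35, 19, 9, 12, 15, 27), (35, 19, 9, 20, 15, 27)}.
π[A, C]: project onto (A, C) (4 duplicate(s) eliminated) → {(24, 20), (30, 9), (35, 9)}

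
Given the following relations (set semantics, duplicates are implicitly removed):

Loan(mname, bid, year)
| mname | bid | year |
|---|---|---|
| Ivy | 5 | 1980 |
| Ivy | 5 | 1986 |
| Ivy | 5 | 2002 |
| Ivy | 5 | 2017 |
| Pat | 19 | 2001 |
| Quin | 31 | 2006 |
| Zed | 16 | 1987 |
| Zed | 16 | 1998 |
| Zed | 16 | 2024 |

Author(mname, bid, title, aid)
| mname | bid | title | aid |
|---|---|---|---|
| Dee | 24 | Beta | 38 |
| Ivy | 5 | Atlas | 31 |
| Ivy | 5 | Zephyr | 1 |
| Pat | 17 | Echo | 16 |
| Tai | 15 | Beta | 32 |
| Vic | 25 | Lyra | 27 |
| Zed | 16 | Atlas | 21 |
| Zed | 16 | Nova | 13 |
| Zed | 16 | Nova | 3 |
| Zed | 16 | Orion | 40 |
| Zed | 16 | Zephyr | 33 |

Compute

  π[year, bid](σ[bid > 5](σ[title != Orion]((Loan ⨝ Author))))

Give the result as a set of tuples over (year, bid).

Joining Loan and Author on mname, bid yields {(Ivy, 5, 1980, Atlas, 31), (Ivy, 5, 1980, Zephyr, 1), (Ivy, 5, 1986, Atlas, 31), (Ivy, 5, 1986, Zephyr, 1), (Ivy, 5, 2002, Atlas, 31), (Ivy, 5, 2002, Zephyr, 1), (Ivy, 5, 2017, Atlas, 31), (Ivy, 5, 2017, Zephyr, 1), (Zed, 16, 1987, Atlas, 21), (Zed, 16, 1987, Nova, 13), (Zed, 16, 1987, Nova, 3), (Zed, 16, 1987, Orion, 40), (Zed, 16, 1987, Zephyr, 33), (Zed, 16, 1998, Atlas, 21), (Zed, 16, 1998, Nova, 13), (Zed, 16, 1998, Nova, 3), (Zed, 16, 1998, Orion, 40), (Zed, 16, 1998, Zephyr, 33), (Zed, 16, 2024, Atlas, 21), (Zed, 16, 2024, Nova, 13), (Zed, 16, 2024, Nova, 3), (Zed, 16, 2024, Orion, 40), (Zed, 16, 2024, Zephyr, 33)}.
Filtering on title != Orion leaves {(Ivy, 5, 1980, Atlas, 31), (Ivy, 5, 1980, Zephyr, 1), (Ivy, 5, 1986, Atlas, 31), (Ivy, 5, 1986, Zephyr, 1), (Ivy, 5, 2002, Atlas, 31), (Ivy, 5, 2002, Zephyr, 1), (Ivy, 5, 2017, Atlas, 31), (Ivy, 5, 2017, Zephyr, 1), (Zed, 16, 1987, Atlas, 21), (Zed, 16, 1987, Nova, 13), (Zed, 16, 1987, Nova, 3), (Zed, 16, 1987, Zephyr, 33), (Zed, 16, 1998, Atlas, 21), (Zed, 16, 1998, Nova, 13), (Zed, 16, 1998, Nova, 3), (Zed, 16, 1998, Zephyr, 33), (Zed, 16, 2024, Atlas, 21), (Zed, 16, 2024, Nova, 13), (Zed, 16, 2024, Nova, 3), (Zed, 16, 2024, Zephyr, 33)}.
Filtering on bid > 5 leaves {(Zed, 16, 1987, Atlas, 21), (Zed, 16, 1987, Nova, 13), (Zed, 16, 1987, Nova, 3), (Zed, 16, 1987, Zephyr, 33), (Zed, 16, 1998, Atlas, 21), (Zed, 16, 1998, Nova, 13), (Zed, 16, 1998, Nova, 3), (Zed, 16, 1998, Zephyr, 33), (Zed, 16, 2024, Atlas, 21), (Zed, 16, 2024, Nova, 13), (Zed, 16, 2024, Nova, 3), (Zed, 16, 2024, Zephyr, 33)}.
π[year, bid]: project onto (year, bid) (9 duplicate(s) eliminated) → {(1987, 16), (1998, 16), (2024, 16)}

{(1987, 16), (1998, 16), (2024, 16)}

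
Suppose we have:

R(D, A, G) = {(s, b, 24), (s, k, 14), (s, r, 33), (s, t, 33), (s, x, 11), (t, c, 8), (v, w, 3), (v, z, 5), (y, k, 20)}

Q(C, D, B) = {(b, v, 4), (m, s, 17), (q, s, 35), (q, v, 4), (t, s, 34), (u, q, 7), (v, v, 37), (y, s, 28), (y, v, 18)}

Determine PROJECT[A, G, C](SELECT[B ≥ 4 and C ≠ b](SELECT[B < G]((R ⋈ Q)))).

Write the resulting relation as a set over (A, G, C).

{(b, 24, m), (r, 33, m), (r, 33, y), (t, 33, m), (t, 33, y), (z, 5, q)}

Natural join on D: {(s, b, 24, m, 17), (s, b, 24, q, 35), (s, b, 24, t, 34), (s, b, 24, y, 28), (s, k, 14, m, 17), (s, k, 14, q, 35), (s, k, 14, t, 34), (s, k, 14, y, 28), (s, r, 33, m, 17), (s, r, 33, q, 35), (s, r, 33, t, 34), (s, r, 33, y, 28), (s, t, 33, m, 17), (s, t, 33, q, 35), (s, t, 33, t, 34), (s, t, 33, y, 28), (s, x, 11, m, 17), (s, x, 11, q, 35), (s, x, 11, t, 34), (s, x, 11, y, 28), (v, w, 3, b, 4), (v, w, 3, q, 4), (v, w, 3, v, 37), (v, w, 3, y, 18), (v, z, 5, b, 4), (v, z, 5, q, 4), (v, z, 5, v, 37), (v, z, 5, y, 18)}
Selection B < G: {(s, b, 24, m, 17), (s, r, 33, m, 17), (s, r, 33, y, 28), (s, t, 33, m, 17), (s, t, 33, y, 28), (v, z, 5, b, 4), (v, z, 5, q, 4)}
Selection B ≥ 4 and C ≠ b: {(s, b, 24, m, 17), (s, r, 33, m, 17), (s, r, 33, y, 28), (s, t, 33, m, 17), (s, t, 33, y, 28), (v, z, 5, q, 4)}
π[A, G, C]: project onto (A, G, C) → {(b, 24, m), (r, 33, m), (r, 33, y), (t, 33, m), (t, 33, y), (z, 5, q)}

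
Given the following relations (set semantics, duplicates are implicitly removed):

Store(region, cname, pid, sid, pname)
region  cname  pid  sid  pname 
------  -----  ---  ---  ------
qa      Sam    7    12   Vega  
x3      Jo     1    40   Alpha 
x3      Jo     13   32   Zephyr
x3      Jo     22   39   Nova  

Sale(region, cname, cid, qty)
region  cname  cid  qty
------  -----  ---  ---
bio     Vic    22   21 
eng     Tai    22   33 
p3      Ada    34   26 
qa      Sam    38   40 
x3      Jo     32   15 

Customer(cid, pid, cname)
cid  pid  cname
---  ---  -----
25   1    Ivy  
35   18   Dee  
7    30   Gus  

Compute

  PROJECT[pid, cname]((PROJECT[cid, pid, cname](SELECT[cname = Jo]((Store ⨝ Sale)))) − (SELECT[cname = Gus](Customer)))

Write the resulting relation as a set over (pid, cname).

Joining Store and Sale on region, cname yields {(qa, Sam, 7, 12, Vega, 38, 40), (x3, Jo, 1, 40, Alpha, 32, 15), (x3, Jo, 13, 32, Zephyr, 32, 15), (x3, Jo, 22, 39, Nova, 32, 15)}.
Filtering on cname = Jo leaves {(x3, Jo, 1, 40, Alpha, 32, 15), (x3, Jo, 13, 32, Zephyr, 32, 15), (x3, Jo, 22, 39, Nova, 32, 15)}.
π_{cid, pid, cname} gives {(32, 1, Jo), (32, 13, Jo), (32, 22, Jo)}.
Filtering on cname = Gus leaves {(7, 30, Gus)}.
Difference: {(32, 1, Jo), (32, 13, Jo), (32, 22, Jo)} with {(7, 30, Gus)} → {(32, 1, Jo), (32, 13, Jo), (32, 22, Jo)}
π_{pid, cname} gives {(1, Jo), (13, Jo), (22, Jo)}.

{(1, Jo), (13, Jo), (22, Jo)}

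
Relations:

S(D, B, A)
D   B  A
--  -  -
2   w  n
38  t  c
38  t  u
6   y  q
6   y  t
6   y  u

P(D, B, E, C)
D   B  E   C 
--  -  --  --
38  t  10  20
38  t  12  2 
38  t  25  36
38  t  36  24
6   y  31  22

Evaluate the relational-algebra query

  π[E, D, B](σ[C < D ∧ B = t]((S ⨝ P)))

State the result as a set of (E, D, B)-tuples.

{(10, 38, t), (12, 38, t), (25, 38, t), (36, 38, t)}

Natural join on D, B: {(38, t, c, 10, 20), (38, t, c, 12, 2), (38, t, c, 25, 36), (38, t, c, 36, 24), (38, t, u, 10, 20), (38, t, u, 12, 2), (38, t, u, 25, 36), (38, t, u, 36, 24), (6, y, q, 31, 22), (6, y, t, 31, 22), (6, y, u, 31, 22)}
σ[C < D ∧ B = t]: keep tuples satisfying C < D ∧ B = t → {(38, t, c, 10, 20), (38, t, c, 12, 2), (38, t, c, 25, 36), (38, t, c, 36, 24), (38, t, u, 10, 20), (38, t, u, 12, 2), (38, t, u, 25, 36), (38, t, u, 36, 24)}
Keep only column(s) E, D, B (4 duplicate(s) eliminated): {(10, 38, t), (12, 38, t), (25, 38, t), (36, 38, t)}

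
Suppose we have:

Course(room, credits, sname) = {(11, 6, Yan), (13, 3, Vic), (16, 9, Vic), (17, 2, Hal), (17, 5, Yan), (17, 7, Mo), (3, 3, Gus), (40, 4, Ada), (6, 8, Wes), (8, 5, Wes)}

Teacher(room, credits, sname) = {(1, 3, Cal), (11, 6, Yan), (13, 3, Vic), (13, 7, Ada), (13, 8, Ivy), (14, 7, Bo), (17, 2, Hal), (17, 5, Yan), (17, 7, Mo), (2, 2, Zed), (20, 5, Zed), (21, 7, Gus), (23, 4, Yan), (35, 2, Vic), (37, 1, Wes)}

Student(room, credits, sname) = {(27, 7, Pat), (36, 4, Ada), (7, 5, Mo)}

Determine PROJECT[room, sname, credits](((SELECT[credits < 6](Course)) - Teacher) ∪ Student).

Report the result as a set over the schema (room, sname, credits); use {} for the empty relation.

{(27, Pat, 7), (3, Gus, 3), (36, Ada, 4), (40, Ada, 4), (7, Mo, 5), (8, Wes, 5)}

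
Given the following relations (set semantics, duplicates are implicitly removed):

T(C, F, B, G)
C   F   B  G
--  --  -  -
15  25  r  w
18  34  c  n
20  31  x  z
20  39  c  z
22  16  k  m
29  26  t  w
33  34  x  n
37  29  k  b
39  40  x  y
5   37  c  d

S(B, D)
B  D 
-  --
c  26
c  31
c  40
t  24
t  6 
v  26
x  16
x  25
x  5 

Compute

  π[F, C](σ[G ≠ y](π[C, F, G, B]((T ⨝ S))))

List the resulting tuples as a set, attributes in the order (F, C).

T ⋈ S (natural join on B): {(18, 34, c, n, 26), (18, 34, c, n, 31), (18, 34, c, n, 40), (20, 31, x, z, 16), (20, 31, x, z, 25), (20, 31, x, z, 5), (20, 39, c, z, 26), (20, 39, c, z, 31), (20, 39, c, z, 40), (29, 26, t, w, 24), (29, 26, t, w, 6), (33, 34, x, n, 16), (33, 34, x, n, 25), (33, 34, x, n, 5), (39, 40, x, y, 16), (39, 40, x, y, 25), (39, 40, x, y, 5), (5, 37, c, d, 26), (5, 37, c, d, 31), (5, 37, c, d, 40)}
Keep only column(s) C, F, G, B (13 duplicate(s) eliminated): {(18, 34, n, c), (20, 31, z, x), (20, 39, z, c), (29, 26, w, t), (33, 34, n, x), (39, 40, y, x), (5, 37, d, c)}
Filtering on G ≠ y leaves {(18, 34, n, c), (20, 31, z, x), (20, 39, z, c), (29, 26, w, t), (33, 34, n, x), (5, 37, d, c)}.
Keep only column(s) F, C: {(26, 29), (31, 20), (34, 18), (34, 33), (37, 5), (39, 20)}

{(26, 29), (31, 20), (34, 18), (34, 33), (37, 5), (39, 20)}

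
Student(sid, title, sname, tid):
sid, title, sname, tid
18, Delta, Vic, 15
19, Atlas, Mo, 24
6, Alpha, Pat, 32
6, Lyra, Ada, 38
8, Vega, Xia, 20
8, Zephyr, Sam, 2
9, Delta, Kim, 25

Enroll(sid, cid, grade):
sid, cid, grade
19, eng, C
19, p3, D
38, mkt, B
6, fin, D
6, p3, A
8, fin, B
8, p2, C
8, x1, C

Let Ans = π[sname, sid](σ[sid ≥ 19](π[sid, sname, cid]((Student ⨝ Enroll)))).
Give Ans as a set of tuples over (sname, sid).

{(Mo, 19)}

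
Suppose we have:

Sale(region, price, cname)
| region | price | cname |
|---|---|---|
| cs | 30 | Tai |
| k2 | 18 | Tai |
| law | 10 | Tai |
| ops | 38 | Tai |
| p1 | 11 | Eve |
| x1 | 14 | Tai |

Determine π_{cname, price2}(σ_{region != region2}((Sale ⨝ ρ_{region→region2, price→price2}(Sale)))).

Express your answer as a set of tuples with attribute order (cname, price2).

ρ[region→region2, price→price2]: schema becomes (region2, price2, cname); tuples unchanged.
Joining Sale and ρ_{region→region2, price→price2}(Sale) on cname yields {(cs, 30, Tai, cs, 30), (cs, 30, Tai, k2, 18), (cs, 30, Tai, law, 10), (cs, 30, Tai, ops, 38), (cs, 30, Tai, x1, 14), (k2, 18, Tai, cs, 30), (k2, 18, Tai, k2, 18), (k2, 18, Tai, law, 10), (k2, 18, Tai, ops, 38), (k2, 18, Tai, x1, 14), (law, 10, Tai, cs, 30), (law, 10, Tai, k2, 18), (law, 10, Tai, law, 10), (law, 10, Tai, ops, 38), (law, 10, Tai, x1, 14), (ops, 38, Tai, cs, 30), (ops, 38, Tai, k2, 18), (ops, 38, Tai, law, 10), (ops, 38, Tai, ops, 38), (ops, 38, Tai, x1, 14), (p1, 11, Eve, p1, 11), (x1, 14, Tai, cs, 30), (x1, 14, Tai, k2, 18), (x1, 14, Tai, law, 10), (x1, 14, Tai, ops, 38), (x1, 14, Tai, x1, 14)}.
Selection region != region2: {(cs, 30, Tai, k2, 18), (cs, 30, Tai, law, 10), (cs, 30, Tai, ops, 38), (cs, 30, Tai, x1, 14), (k2, 18, Tai, cs, 30), (k2, 18, Tai, law, 10), (k2, 18, Tai, ops, 38), (k2, 18, Tai, x1, 14), (law, 10, Tai, cs, 30), (law, 10, Tai, k2, 18), (law, 10, Tai, ops, 38), (law, 10, Tai, x1, 14), (ops, 38, Tai, cs, 30), (ops, 38, Tai, k2, 18), (ops, 38, Tai, law, 10), (ops, 38, Tai, x1, 14), (x1, 14, Tai, cs, 30), (x1, 14, Tai, k2, 18), (x1, 14, Tai, law, 10), (x1, 14, Tai, ops, 38)}
Keep only column(s) cname, price2 (15 duplicate(s) eliminated): {(Tai, 10), (Tai, 14), (Tai, 18), (Tai, 30), (Tai, 38)}

{(Tai, 10), (Tai, 14), (Tai, 18), (Tai, 30), (Tai, 38)}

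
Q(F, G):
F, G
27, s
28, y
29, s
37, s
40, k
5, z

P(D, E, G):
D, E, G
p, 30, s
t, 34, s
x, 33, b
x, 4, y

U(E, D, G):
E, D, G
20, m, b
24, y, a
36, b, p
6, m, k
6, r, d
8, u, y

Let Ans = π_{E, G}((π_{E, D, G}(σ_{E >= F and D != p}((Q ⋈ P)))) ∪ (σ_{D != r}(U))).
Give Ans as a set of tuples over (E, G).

Natural join on G: {(27, s, p, 30), (27, s, t, 34), (28, y, x, 4), (29, s, p, 30), (29, s, t, 34), (37, s, p, 30), (37, s, t, 34)}
Selection E >= F and D != p: {(27, s, t, 34), (29, s, t, 34)}
Keep only column(s) E, D, G (1 duplicate(s) eliminated): {(34, t, s)}
Selection D != r: {(20, m, b), (24, y, a), (36, b, p), (6, m, k), (8, u, y)}
Union: {(34, t, s)} with {(20, m, b), (24, y, a), (36, b, p), (6, m, k), (8, u, y)} → {(20, m, b), (24, y, a), (34, t, s), (36, b, p), (6, m, k), (8, u, y)}
Keep only column(s) E, G: {(20, b), (24, a), (34, s), (36, p), (6, k), (8, y)}

{(20, b), (24, a), (34, s), (36, p), (6, k), (8, y)}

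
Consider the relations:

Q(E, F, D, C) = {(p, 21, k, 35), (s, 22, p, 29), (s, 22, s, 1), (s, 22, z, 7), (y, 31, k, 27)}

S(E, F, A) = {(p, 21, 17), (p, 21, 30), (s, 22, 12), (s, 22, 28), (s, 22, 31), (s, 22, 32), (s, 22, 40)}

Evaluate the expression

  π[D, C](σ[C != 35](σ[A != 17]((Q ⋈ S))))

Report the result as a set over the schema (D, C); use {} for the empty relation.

Joining Q and S on E, F yields {(p, 21, k, 35, 17), (p, 21, k, 35, 30), (s, 22, p, 29, 12), (s, 22, p, 29, 28), (s, 22, p, 29, 31), (s, 22, p, 29, 32), (s, 22, p, 29, 40), (s, 22, s, 1, 12), (s, 22, s, 1, 28), (s, 22, s, 1, 31), (s, 22, s, 1, 32), (s, 22, s, 1, 40), (s, 22, z, 7, 12), (s, 22, z, 7, 28), (s, 22, z, 7, 31), (s, 22, z, 7, 32), (s, 22, z, 7, 40)}.
Selection A != 17: {(p, 21, k, 35, 30), (s, 22, p, 29, 12), (s, 22, p, 29, 28), (s, 22, p, 29, 31), (s, 22, p, 29, 32), (s, 22, p, 29, 40), (s, 22, s, 1, 12), (s, 22, s, 1, 28), (s, 22, s, 1, 31), (s, 22, s, 1, 32), (s, 22, s, 1, 40), (s, 22, z, 7, 12), (s, 22, z, 7, 28), (s, 22, z, 7, 31), (s, 22, z, 7, 32), (s, 22, z, 7, 40)}
Selection C != 35: {(s, 22, p, 29, 12), (s, 22, p, 29, 28), (s, 22, p, 29, 31), (s, 22, p, 29, 32), (s, 22, p, 29, 40), (s, 22, s, 1, 12), (s, 22, s, 1, 28), (s, 22, s, 1, 31), (s, 22, s, 1, 32), (s, 22, s, 1, 40), (s, 22, z, 7, 12), (s, 22, z, 7, 28), (s, 22, z, 7, 31), (s, 22, z, 7, 32), (s, 22, z, 7, 40)}
π_{D, C} gives {(p, 29), (s, 1), (z, 7)} (12 duplicate(s) eliminated).

{(p, 29), (s, 1), (z, 7)}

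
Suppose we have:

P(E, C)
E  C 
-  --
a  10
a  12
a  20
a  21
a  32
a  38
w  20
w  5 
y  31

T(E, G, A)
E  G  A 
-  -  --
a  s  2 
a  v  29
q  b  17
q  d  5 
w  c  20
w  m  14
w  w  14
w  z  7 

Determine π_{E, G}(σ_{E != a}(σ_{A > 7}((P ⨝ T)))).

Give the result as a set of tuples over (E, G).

Natural join on E: {(a, 10, s, 2), (a, 10, v, 29), (a, 12, s, 2), (a, 12, v, 29), (a, 20, s, 2), (a, 20, v, 29), (a, 21, s, 2), (a, 21, v, 29), (a, 32, s, 2), (a, 32, v, 29), (a, 38, s, 2), (a, 38, v, 29), (w, 20, c, 20), (w, 20, m, 14), (w, 20, w, 14), (w, 20, z, 7), (w, 5, c, 20), (w, 5, m, 14), (w, 5, w, 14), (w, 5, z, 7)}
Apply σ_{A > 7}; surviving tuples: {(a, 10, v, 29), (a, 12, v, 29), (a, 20, v, 29), (a, 21, v, 29), (a, 32, v, 29), (a, 38, v, 29), (w, 20, c, 20), (w, 20, m, 14), (w, 20, w, 14), (w, 5, c, 20), (w, 5, m, 14), (w, 5, w, 14)}
Apply σ_{E != a}; surviving tuples: {(w, 20, c, 20), (w, 20, m, 14), (w, 20, w, 14), (w, 5, c, 20), (w, 5, m, 14), (w, 5, w, 14)}
Keep only column(s) E, G (3 duplicate(s) eliminated): {(w, c), (w, m), (w, w)}

{(w, c), (w, m), (w, w)}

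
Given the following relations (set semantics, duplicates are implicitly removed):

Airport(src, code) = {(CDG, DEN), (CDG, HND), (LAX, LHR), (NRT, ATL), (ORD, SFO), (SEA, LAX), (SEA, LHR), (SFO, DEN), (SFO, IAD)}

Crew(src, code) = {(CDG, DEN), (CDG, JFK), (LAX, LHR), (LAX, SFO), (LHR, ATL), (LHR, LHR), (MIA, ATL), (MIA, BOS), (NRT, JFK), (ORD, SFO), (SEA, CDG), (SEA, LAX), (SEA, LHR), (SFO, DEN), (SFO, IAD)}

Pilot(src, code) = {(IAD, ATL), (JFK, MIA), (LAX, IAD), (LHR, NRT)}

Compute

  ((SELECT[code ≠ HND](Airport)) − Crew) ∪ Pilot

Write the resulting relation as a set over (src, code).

{(IAD, ATL), (JFK, MIA), (LAX, IAD), (LHR, NRT), (NRT, ATL)}

Selection code ≠ HND: {(CDG, DEN), (LAX, LHR), (NRT, ATL), (ORD, SFO), (SEA, LAX), (SEA, LHR), (SFO, DEN), (SFO, IAD)}
Difference: {(CDG, DEN), (LAX, LHR), (NRT, ATL), (ORD, SFO), (SEA, LAX), (SEA, LHR), (SFO, DEN), (SFO, IAD)} with {(CDG, DEN), (CDG, JFK), (LAX, LHR), (LAX, SFO), (LHR, ATL), (LHR, LHR), (MIA, ATL), (MIA, BOS), (NRT, JFK), (ORD, SFO), (SEA, CDG), (SEA, LAX), (SEA, LHR), (SFO, DEN), (SFO, IAD)} → {(NRT, ATL)}
Union: {(NRT, ATL)} with {(IAD, ATL), (JFK, MIA), (LAX, IAD), (LHR, NRT)} → {(IAD, ATL), (JFK, MIA), (LAX, IAD), (LHR, NRT), (NRT, ATL)}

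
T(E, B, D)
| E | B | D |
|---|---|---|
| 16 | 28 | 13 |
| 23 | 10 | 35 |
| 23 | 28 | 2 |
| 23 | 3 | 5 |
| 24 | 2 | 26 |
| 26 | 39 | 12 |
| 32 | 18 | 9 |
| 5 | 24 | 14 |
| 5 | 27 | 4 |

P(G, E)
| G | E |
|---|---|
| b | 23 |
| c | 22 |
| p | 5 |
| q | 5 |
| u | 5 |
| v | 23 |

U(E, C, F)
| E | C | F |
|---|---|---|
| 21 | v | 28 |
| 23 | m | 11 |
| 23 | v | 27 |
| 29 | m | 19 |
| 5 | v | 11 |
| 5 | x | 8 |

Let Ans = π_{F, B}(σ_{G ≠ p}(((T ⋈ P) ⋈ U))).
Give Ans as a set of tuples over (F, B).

{(11, 10), (11, 24), (11, 27), (11, 28), (11, 3), (27, 10), (27, 28), (27, 3), (8, 24), (8, 27)}

T ⋈ P (natural join on E): {(23, 10, 35, b), (23, 10, 35, v), (23, 28, 2, b), (23, 28, 2, v), (23, 3, 5, b), (23, 3, 5, v), (5, 24, 14, p), (5, 24, 14, q), (5, 24, 14, u), (5, 27, 4, p), (5, 27, 4, q), (5, 27, 4, u)}
(T ⋈ P) ⋈ U (natural join on E): {(23, 10, 35, b, m, 11), (23, 10, 35, b, v, 27), (23, 10, 35, v, m, 11), (23, 10, 35, v, v, 27), (23, 28, 2, b, m, 11), (23, 28, 2, b, v, 27), (23, 28, 2, v, m, 11), (23, 28, 2, v, v, 27), (23, 3, 5, b, m, 11), (23, 3, 5, b, v, 27), (23, 3, 5, v, m, 11), (23, 3, 5, v, v, 27), (5, 24, 14, p, v, 11), (5, 24, 14, p, x, 8), (5, 24, 14, q, v, 11), (5, 24, 14, q, x, 8), (5, 24, 14, u, v, 11), (5, 24, 14, u, x, 8), (5, 27, 4, p, v, 11), (5, 27, 4, p, x, 8), (5, 27, 4, q, v, 11), (5, 27, 4, q, x, 8), (5, 27, 4, u, v, 11), (5, 27, 4, u, x, 8)}
σ[G ≠ p]: keep tuples satisfying G ≠ p → {(23, 10, 35, b, m, 11), (23, 10, 35, b, v, 27), (23, 10, 35, v, m, 11), (23, 10, 35, v, v, 27), (23, 28, 2, b, m, 11), (23, 28, 2, b, v, 27), (23, 28, 2, v, m, 11), (23, 28, 2, v, v, 27), (23, 3, 5, b, m, 11), (23, 3, 5, b, v, 27), (23, 3, 5, v, m, 11), (23, 3, 5, v, v, 27), (5, 24, 14, q, v, 11), (5, 24, 14, q, x, 8), (5, 24, 14, u, v, 11), (5, 24, 14, u, x, 8), (5, 27, 4, q, v, 11), (5, 27, 4, q, x, 8), (5, 27, 4, u, v, 11), (5, 27, 4, u, x, 8)}
Keep only column(s) F, B (10 duplicate(s) eliminated): {(11, 10), (11, 24), (11, 27), (11, 28), (11, 3), (27, 10), (27, 28), (27, 3), (8, 24), (8, 27)}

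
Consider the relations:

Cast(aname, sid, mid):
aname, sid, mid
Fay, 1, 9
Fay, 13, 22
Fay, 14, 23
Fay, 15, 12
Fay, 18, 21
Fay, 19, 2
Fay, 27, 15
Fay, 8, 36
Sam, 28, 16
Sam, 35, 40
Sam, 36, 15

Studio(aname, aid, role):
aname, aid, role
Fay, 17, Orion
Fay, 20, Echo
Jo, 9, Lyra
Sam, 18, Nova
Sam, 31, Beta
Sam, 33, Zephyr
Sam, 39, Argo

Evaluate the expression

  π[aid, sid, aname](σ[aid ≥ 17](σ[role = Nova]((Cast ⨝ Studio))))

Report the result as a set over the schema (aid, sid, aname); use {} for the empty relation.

Joining Cast and Studio on aname yields {(Fay, 1, 9, 17, Orion), (Fay, 1, 9, 20, Echo), (Fay, 13, 22, 17, Orion), (Fay, 13, 22, 20, Echo), (Fay, 14, 23, 17, Orion), (Fay, 14, 23, 20, Echo), (Fay, 15, 12, 17, Orion), (Fay, 15, 12, 20, Echo), (Fay, 18, 21, 17, Orion), (Fay, 18, 21, 20, Echo), (Fay, 19, 2, 17, Orion), (Fay, 19, 2, 20, Echo), (Fay, 27, 15, 17, Orion), (Fay, 27, 15, 20, Echo), (Fay, 8, 36, 17, Orion), (Fay, 8, 36, 20, Echo), (Sam, 28, 16, 18, Nova), (Sam, 28, 16, 31, Beta), (Sam, 28, 16, 33, Zephyr), (Sam, 28, 16, 39, Argo), (Sam, 35, 40, 18, Nova), (Sam, 35, 40, 31, Beta), (Sam, 35, 40, 33, Zephyr), (Sam, 35, 40, 39, Argo), (Sam, 36, 15, 18, Nova), (Sam, 36, 15, 31, Beta), (Sam, 36, 15, 33, Zephyr), (Sam, 36, 15, 39, Argo)}.
Selection role = Nova: {(Sam, 28, 16, 18, Nova), (Sam, 35, 40, 18, Nova), (Sam, 36, 15, 18, Nova)}
Selection aid ≥ 17: {(Sam, 28, 16, 18, Nova), (Sam, 35, 40, 18, Nova), (Sam, 36, 15, 18, Nova)}
Keep only column(s) aid, sid, aname: {(18, 28, Sam), (18, 35, Sam), (18, 36, Sam)}

{(18, 28, Sam), (18, 35, Sam), (18, 36, Sam)}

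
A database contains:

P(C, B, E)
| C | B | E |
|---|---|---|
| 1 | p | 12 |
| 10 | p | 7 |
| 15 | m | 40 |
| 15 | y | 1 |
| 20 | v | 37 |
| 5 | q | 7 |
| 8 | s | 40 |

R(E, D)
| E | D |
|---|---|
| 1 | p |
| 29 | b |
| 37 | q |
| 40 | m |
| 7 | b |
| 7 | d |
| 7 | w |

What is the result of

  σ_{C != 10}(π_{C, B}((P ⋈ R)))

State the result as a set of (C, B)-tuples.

Joining P and R on E yields {(10, p, 7, b), (10, p, 7, d), (10, p, 7, w), (15, m, 40, m), (15, y, 1, p), (20, v, 37, q), (5, q, 7, b), (5, q, 7, d), (5, q, 7, w), (8, s, 40, m)}.
π[C, B]: project onto (C, B) (4 duplicate(s) eliminated) → {(10, p), (15, m), (15, y), (20, v), (5, q), (8, s)}
Selection C != 10: {(15, m), (15, y), (20, v), (5, q), (8, s)}

{(15, m), (15, y), (20, v), (5, q), (8, s)}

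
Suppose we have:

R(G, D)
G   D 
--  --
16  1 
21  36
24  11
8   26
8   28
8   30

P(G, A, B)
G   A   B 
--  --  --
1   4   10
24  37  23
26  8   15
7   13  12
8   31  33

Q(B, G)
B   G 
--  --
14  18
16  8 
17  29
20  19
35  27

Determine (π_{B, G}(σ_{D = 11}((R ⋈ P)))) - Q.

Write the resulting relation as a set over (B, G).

{(23, 24)}

R ⋈ P (natural join on G): {(24, 11, 37, 23), (8, 26, 31, 33), (8, 28, 31, 33), (8, 30, 31, 33)}
Filtering on D = 11 leaves {(24, 11, 37, 23)}.
Keep only column(s) B, G: {(23, 24)}
Set difference of the two operands is {(23, 24)}.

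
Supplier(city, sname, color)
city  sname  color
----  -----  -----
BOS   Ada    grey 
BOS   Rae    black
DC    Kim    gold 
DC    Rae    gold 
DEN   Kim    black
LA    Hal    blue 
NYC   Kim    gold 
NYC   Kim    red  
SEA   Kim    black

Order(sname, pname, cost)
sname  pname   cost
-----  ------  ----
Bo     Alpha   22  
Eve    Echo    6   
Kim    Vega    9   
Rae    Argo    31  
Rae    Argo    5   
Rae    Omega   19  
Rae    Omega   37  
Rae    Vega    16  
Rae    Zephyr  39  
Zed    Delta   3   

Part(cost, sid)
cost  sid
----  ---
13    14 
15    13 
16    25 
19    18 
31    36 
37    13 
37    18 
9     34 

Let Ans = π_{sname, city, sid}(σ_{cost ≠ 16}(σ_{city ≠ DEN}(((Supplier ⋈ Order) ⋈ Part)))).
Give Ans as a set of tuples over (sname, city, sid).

{(Kim, DC, 34), (Kim, NYC, 34), (Kim, SEA, 34), (Rae, BOS, 13), (Rae, BOS, 18), (Rae, BOS, 36), (Rae, DC, 13), (Rae, DC, 18), (Rae, DC, 36)}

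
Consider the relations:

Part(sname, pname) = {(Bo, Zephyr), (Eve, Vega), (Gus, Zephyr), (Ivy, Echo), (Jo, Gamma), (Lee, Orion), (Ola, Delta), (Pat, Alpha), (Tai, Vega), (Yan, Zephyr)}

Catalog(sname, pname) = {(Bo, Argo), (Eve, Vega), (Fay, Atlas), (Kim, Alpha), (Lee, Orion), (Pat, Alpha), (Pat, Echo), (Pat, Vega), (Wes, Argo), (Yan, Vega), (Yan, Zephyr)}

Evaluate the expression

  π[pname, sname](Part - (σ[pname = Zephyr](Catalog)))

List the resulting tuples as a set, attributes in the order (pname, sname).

Selection pname = Zephyr: {(Yan, Zephyr)}
Difference: {(Bo, Zephyr), (Eve, Vega), (Gus, Zephyr), (Ivy, Echo), (Jo, Gamma), (Lee, Orion), (Ola, Delta), (Pat, Alpha), (Tai, Vega), (Yan, Zephyr)} with {(Yan, Zephyr)} → {(Bo, Zephyr), (Eve, Vega), (Gus, Zephyr), (Ivy, Echo), (Jo, Gamma), (Lee, Orion), (Ola, Delta), (Pat, Alpha), (Tai, Vega)}
Projecting to pname, sname: {(Alpha, Pat), (Delta, Ola), (Echo, Ivy), (Gamma, Jo), (Orion, Lee), (Vega, Eve), (Vega, Tai), (Zephyr, Bo), (Zephyr, Gus)}

{(Alpha, Pat), (Delta, Ola), (Echo, Ivy), (Gamma, Jo), (Orion, Lee), (Vega, Eve), (Vega, Tai), (Zephyr, Bo), (Zephyr, Gus)}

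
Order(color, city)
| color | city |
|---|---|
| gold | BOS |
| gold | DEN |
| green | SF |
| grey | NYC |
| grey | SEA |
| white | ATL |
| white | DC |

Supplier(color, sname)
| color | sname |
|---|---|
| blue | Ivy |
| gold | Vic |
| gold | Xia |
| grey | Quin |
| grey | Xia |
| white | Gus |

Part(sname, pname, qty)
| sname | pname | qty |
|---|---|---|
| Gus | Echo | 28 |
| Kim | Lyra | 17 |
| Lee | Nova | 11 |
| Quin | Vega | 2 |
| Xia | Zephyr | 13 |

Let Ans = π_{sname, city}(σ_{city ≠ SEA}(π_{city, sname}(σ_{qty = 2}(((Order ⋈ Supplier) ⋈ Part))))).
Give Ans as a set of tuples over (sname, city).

Joining Order and Supplier on color yields {(gold, BOS, Vic), (gold, BOS, Xia), (gold, DEN, Vic), (gold, DEN, Xia), (grey, NYC, Quin), (grey, NYC, Xia), (grey, SEA, Quin), (grey, SEA, Xia), (white, ATL, Gus), (white, DC, Gus)}.
Joining (Order ⋈ Supplier) and Part on sname yields {(gold, BOS, Xia, Zephyr, 13), (gold, DEN, Xia, Zephyr, 13), (grey, NYC, Quin, Vega, 2), (grey, NYC, Xia, Zephyr, 13), (grey, SEA, Quin, Vega, 2), (grey, SEA, Xia, Zephyr, 13), (white, ATL, Gus, Echo, 28), (white, DC, Gus, Echo, 28)}.
Apply σ_{qty = 2}; surviving tuples: {(grey, NYC, Quin, Vega, 2), (grey, SEA, Quin, Vega, 2)}
π_{city, sname} gives {(NYC, Quin), (SEA, Quin)}.
Apply σ_{city ≠ SEA}; surviving tuples: {(NYC, Quin)}
π_{sname, city} gives {(Quin, NYC)}.

{(Quin, NYC)}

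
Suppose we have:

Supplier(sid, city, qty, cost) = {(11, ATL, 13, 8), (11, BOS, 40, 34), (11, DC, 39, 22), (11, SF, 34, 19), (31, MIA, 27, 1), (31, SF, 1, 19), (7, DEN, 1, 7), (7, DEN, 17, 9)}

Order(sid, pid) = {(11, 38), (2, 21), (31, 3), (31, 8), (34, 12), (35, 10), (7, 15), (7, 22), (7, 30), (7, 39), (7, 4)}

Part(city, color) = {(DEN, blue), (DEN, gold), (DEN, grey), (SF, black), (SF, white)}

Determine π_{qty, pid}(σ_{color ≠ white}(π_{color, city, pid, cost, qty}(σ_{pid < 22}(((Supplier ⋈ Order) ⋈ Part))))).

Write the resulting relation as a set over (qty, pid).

Supplier ⋈ Order (natural join on sid): {(11, ATL, 13, 8, 38), (11, BOS, 40, 34, 38), (11, DC, 39, 22, 38), (11, SF, 34, 19, 38), (31, MIA, 27, 1, 3), (31, MIA, 27, 1, 8), (31, SF, 1, 19, 3), (31, SF, 1, 19, 8), (7, DEN, 1, 7, 15), (7, DEN, 1, 7, 22), (7, DEN, 1, 7, 30), (7, DEN, 1, 7, 39), (7, DEN, 1, 7, 4), (7, DEN, 17, 9, 15), (7, DEN, 17, 9, 22), (7, DEN, 17, 9, 30), (7, DEN, 17, 9, 39), (7, DEN, 17, 9, 4)}
(Supplier ⋈ Order) ⋈ Part (natural join on city): {(11, SF, 34, 19, 38, black), (11, SF, 34, 19, 38, white), (31, SF, 1, 19, 3, black), (31, SF, 1, 19, 3, white), (31, SF, 1, 19, 8, black), (31, SF, 1, 19, 8, white), (7, DEN, 1, 7, 15, blue), (7, DEN, 1, 7, 15, gold), (7, DEN, 1, 7, 15, grey), (7, DEN, 1, 7, 22, blue), (7, DEN, 1, 7, 22, gold), (7, DEN, 1, 7, 22, grey), (7, DEN, 1, 7, 30, blue), (7, DEN, 1, 7, 30, gold), (7, DEN, 1, 7, 30, grey), (7, DEN, 1, 7, 39, blue), (7, DEN, 1, 7, 39, gold), (7, DEN, 1, 7, 39, grey), (7, DEN, 1, 7, 4, blue), (7, DEN, 1, 7, 4, gold), (7, DEN, 1, 7, 4, grey), (7, DEN, 17, 9, 15, blue), (7, DEN, 17, 9, 15, gold), (7, DEN, 17, 9, 15, grey), (7, DEN, 17, 9, 22, blue), (7, DEN, 17, 9, 22, gold), (7, DEN, 17, 9, 22, grey), (7, DEN, 17, 9, 30, blue), (7, DEN, 17, 9, 30, gold), (7, DEN, 17, 9, 30, grey), (7, DEN, 17, 9, 39, blue), (7, DEN, 17, 9, 39, gold), (7, DEN, 17, 9, 39, grey), (7, DEN, 17, 9, 4, blue), (7, DEN, 17, 9, 4, gold), (7, DEN, 17, 9, 4, grey)}
Apply σ_{pid < 22}; surviving tuples: {(31, SF, 1, 19, 3, black), (31, SF, 1, 19, 3, white), (31, SF, 1, 19, 8, black), (31, SF, 1, 19, 8, white), (7, DEN, 1, 7, 15, blue), (7, DEN, 1, 7, 15, gold), (7, DEN, 1, 7, 15, grey), (7, DEN, 1, 7, 4, blue), (7, DEN, 1, 7, 4, gold), (7, DEN, 1, 7, 4, grey), (7, DEN, 17, 9, 15, blue), (7, DEN, 17, 9, 15, gold), (7, DEN, 17, 9, 15, grey), (7, DEN, 17, 9, 4, blue), (7, DEN, 17, 9, 4, gold), (7, DEN, 17, 9, 4, grey)}
π[color, city, pid, cost, qty]: project onto (color, city, pid, cost, qty) → {(black, SF, 3, 19, 1), (black, SF, 8, 19, 1), (blue, DEN, 15, 7, 1), (blue, DEN, 15, 9, 17), (blue, DEN, 4, 7, 1), (blue, DEN, 4, 9, 17), (gold, DEN, 15, 7, 1), (gold, DEN, 15, 9, 17), (gold, DEN, 4, 7, 1), (gold, DEN, 4, 9, 17), (grey, DEN, 15, 7, 1), (grey, DEN, 15, 9, 17), (grey, DEN, 4, 7, 1), (grey, DEN, 4, 9, 17), (white, SF, 3, 19, 1), (white, SF, 8, 19, 1)}
Apply σ_{color ≠ white}; surviving tuples: {(black, SF, 3, 19, 1), (black, SF, 8, 19, 1), (blue, DEN, 15, 7, 1), (blue, DEN, 15, 9, 17), (blue, DEN, 4, 7, 1), (blue, DEN, 4, 9, 17), (gold, DEN, 15, 7, 1), (gold, DEN, 15, 9, 17), (gold, DEN, 4, 7, 1), (gold, DEN, 4, 9, 17), (grey, DEN, 15, 7, 1), (grey, DEN, 15, 9, 17), (grey, DEN, 4, 7, 1), (grey, DEN, 4, 9, 17)}
π[qty, pid]: project onto (qty, pid) (8 duplicate(s) eliminated) → {(1, 15), (1, 3), (1, 4), (1, 8), (17, 15), (17, 4)}

{(1, 15), (1, 3), (1, 4), (1, 8), (17, 15), (17, 4)}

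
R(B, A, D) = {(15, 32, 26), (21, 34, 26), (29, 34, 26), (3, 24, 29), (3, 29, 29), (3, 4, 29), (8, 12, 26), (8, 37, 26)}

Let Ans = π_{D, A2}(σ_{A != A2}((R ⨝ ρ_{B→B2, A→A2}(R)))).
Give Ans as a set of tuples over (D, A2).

ρ[B→B2, A→A2]: schema becomes (B2, A2, D); tuples unchanged.
R ⋈ ρ_{B→B2, A→A2}(R) (natural join on D): {(15, 32, 26, 15, 32), (15, 32, 26, 21, 34), (15, 32, 26, 29, 34), (15, 32, 26, 8, 12), (15, 32, 26, 8, 37), (21, 34, 26, 15, 32), (21, 34, 26, 21, 34), (21, 34, 26, 29, 34), (21, 34, 26, 8, 12), (21, 34, 26, 8, 37), (29, 34, 26, 15, 32), (29, 34, 26, 21, 34), (29, 34, 26, 29, 34), (29, 34, 26, 8, 12), (29, 34, 26, 8, 37), (3, 24, 29, 3, 24), (3, 24, 29, 3, 29), (3, 24, 29, 3, 4), (3, 29, 29, 3, 24), (3, 29, 29, 3, 29), (3, 29, 29, 3, 4), (3, 4, 29, 3, 24), (3, 4, 29, 3, 29), (3, 4, 29, 3, 4), (8, 12, 26, 15, 32), (8, 12, 26, 21, 34), (8, 12, 26, 29, 34), (8, 12, 26, 8, 12), (8, 12, 26, 8, 37), (8, 37, 26, 15, 32), (8, 37, 26, 21, 34), (8, 37, 26, 29, 34), (8, 37, 26, 8, 12), (8, 37, 26, 8, 37)}
Filtering on A != A2 leaves {(15, 32, 26, 21, 34), (15, 32, 26, 29, 34), (15, 32, 26, 8, 12), (15, 32, 26, 8, 37), (21, 34, 26, 15, 32), (21, 34, 26, 8, 12), (21, 34, 26, 8, 37), (29, 34, 26, 15, 32), (29, 34, 26, 8, 12), (29, 34, 26, 8, 37), (3, 24, 29, 3, 29), (3, 24, 29, 3, 4), (3, 29, 29, 3, 24), (3, 29, 29, 3, 4), (3, 4, 29, 3, 24), (3, 4, 29, 3, 29), (8, 12, 26, 15, 32), (8, 12, 26, 21, 34), (8, 12, 26, 29, 34), (8, 12, 26, 8, 37), (8, 37, 26, 15, 32), (8, 37, 26, 21, 34), (8, 37, 26, 29, 34), (8, 37, 26, 8, 12)}.
Projecting to D, A2 (17 duplicate(s) eliminated): {(26, 12), (26, 32), (26, 34), (26, 37), (29, 24), (29, 29), (29, 4)}

{(26, 12), (26, 32), (26, 34), (26, 37), (29, 24), (29, 29), (29, 4)}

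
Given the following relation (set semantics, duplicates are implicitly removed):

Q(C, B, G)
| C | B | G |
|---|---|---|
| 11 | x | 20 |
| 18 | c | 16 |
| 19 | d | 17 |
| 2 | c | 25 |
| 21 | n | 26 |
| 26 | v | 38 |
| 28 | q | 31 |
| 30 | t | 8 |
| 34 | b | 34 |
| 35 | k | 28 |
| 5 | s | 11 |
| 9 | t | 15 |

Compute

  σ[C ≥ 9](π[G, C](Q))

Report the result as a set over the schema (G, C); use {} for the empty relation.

{(15, 9), (16, 18), (17, 19), (20, 11), (26, 21), (28, 35), (31, 28), (34, 34), (38, 26), (8, 30)}

Keep only column(s) G, C: {(11, 5), (15, 9), (16, 18), (17, 19), (20, 11), (25, 2), (26, 21), (28, 35), (31, 28), (34, 34), (38, 26), (8, 30)}
σ[C ≥ 9]: keep tuples satisfying C ≥ 9 → {(15, 9), (16, 18), (17, 19), (20, 11), (26, 21), (28, 35), (31, 28), (34, 34), (38, 26), (8, 30)}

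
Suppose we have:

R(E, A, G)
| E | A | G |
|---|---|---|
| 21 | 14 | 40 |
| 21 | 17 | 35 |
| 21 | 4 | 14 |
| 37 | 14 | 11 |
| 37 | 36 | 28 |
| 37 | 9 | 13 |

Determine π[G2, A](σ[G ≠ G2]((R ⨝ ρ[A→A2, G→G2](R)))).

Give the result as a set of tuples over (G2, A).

{(11, 36), (11, 9), (13, 14), (13, 36), (14, 14), (14, 17), (28, 14), (28, 9), (35, 14), (35, 4), (40, 17), (40, 4)}

ρ[A→A2, G→G2]: schema becomes (E, A2, G2); tuples unchanged.
Natural join on E: {(21, 14, 40, 14, 40), (21, 14, 40, 17, 35), (21, 14, 40, 4, 14), (21, 17, 35, 14, 40), (21, 17, 35, 17, 35), (21, 17, 35, 4, 14), (21, 4, 14, 14, 40), (21, 4, 14, 17, 35), (21, 4, 14, 4, 14), (37, 14, 11, 14, 11), (37, 14, 11, 36, 28), (37, 14, 11, 9, 13), (37, 36, 28, 14, 11), (37, 36, 28, 36, 28), (37, 36, 28, 9, 13), (37, 9, 13, 14, 11), (37, 9, 13, 36, 28), (37, 9, 13, 9, 13)}
Selection G ≠ G2: {(21, 14, 40, 17, 35), (21, 14, 40, 4, 14), (21, 17, 35, 14, 40), (21, 17, 35, 4, 14), (21, 4, 14, 14, 40), (21, 4, 14, 17, 35), (37, 14, 11, 36, 28), (37, 14, 11, 9, 13), (37, 36, 28, 14, 11), (37, 36, 28, 9, 13), (37, 9, 13, 14, 11), (37, 9, 13, 36, 28)}
π[G2, A]: project onto (G2, A) → {(11, 36), (11, 9), (13, 14), (13, 36), (14, 14), (14, 17), (28, 14), (28, 9), (35, 14), (35, 4), (40, 17), (40, 4)}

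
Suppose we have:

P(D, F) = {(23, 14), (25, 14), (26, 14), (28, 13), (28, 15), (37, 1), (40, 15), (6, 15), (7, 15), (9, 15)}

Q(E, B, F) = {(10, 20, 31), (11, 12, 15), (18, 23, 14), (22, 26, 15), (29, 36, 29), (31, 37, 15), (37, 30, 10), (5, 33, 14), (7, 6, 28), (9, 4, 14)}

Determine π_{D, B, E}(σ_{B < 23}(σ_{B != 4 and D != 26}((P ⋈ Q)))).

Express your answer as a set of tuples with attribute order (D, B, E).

{(28, 12, 11), (40, 12, 11), (6, 12, 11), (7, 12, 11), (9, 12, 11)}

P ⋈ Q (natural join on F): {(23, 14, 18, 23), (23, 14, 5, 33), (23, 14, 9, 4), (25, 14, 18, 23), (25, 14, 5, 33), (25, 14, 9, 4), (26, 14, 18, 23), (26, 14, 5, 33), (26, 14, 9, 4), (28, 15, 11, 12), (28, 15, 22, 26), (28, 15, 31, 37), (40, 15, 11, 12), (40, 15, 22, 26), (40, 15, 31, 37), (6, 15, 11, 12), (6, 15, 22, 26), (6, 15, 31, 37), (7, 15, 11, 12), (7, 15, 22, 26), (7, 15, 31, 37), (9, 15, 11, 12), (9, 15, 22, 26), (9, 15, 31, 37)}
σ[B != 4 and D != 26]: keep tuples satisfying B != 4 and D != 26 → {(23, 14, 18, 23), (23, 14, 5, 33), (25, 14, 18, 23), (25, 14, 5, 33), (28, 15, 11, 12), (28, 15, 22, 26), (28, 15, 31, 37), (40, 15, 11, 12), (40, 15, 22, 26), (40, 15, 31, 37), (6, 15, 11, 12), (6, 15, 22, 26), (6, 15, 31, 37), (7, 15, 11, 12), (7, 15, 22, 26), (7, 15, 31, 37), (9, 15, 11, 12), (9, 15, 22, 26), (9, 15, 31, 37)}
σ[B < 23]: keep tuples satisfying B < 23 → {(28, 15, 11, 12), (40, 15, 11, 12), (6, 15, 11, 12), (7, 15, 11, 12), (9, 15, 11, 12)}
Keep only column(s) D, B, E: {(28, 12, 11), (40, 12, 11), (6, 12, 11), (7, 12, 11), (9, 12, 11)}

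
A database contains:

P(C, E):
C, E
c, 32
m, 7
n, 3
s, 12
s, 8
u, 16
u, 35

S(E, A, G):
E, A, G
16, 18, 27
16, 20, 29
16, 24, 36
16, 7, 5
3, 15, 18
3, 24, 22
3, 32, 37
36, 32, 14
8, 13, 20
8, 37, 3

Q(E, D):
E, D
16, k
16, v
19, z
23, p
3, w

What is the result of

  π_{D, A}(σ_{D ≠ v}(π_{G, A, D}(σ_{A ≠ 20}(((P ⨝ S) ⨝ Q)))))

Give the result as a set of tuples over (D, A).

Joining P and S on E yields {(n, 3, 15, 18), (n, 3, 24, 22), (n, 3, 32, 37), (s, 8, 13, 20), (s, 8, 37, 3), (u, 16, 18, 27), (u, 16, 20, 29), (u, 16, 24, 36), (u, 16, 7, 5)}.
Joining (P ⨝ S) and Q on E yields {(n, 3, 15, 18, w), (n, 3, 24, 22, w), (n, 3, 32, 37, w), (u, 16, 18, 27, k), (u, 16, 18, 27, v), (u, 16, 20, 29, k), (u, 16, 20, 29, v), (u, 16, 24, 36, k), (u, 16, 24, 36, v), (u, 16, 7, 5, k), (u, 16, 7, 5, v)}.
Apply σ_{A ≠ 20}; surviving tuples: {(n, 3, 15, 18, w), (n, 3, 24, 22, w), (n, 3, 32, 37, w), (u, 16, 18, 27, k), (u, 16, 18, 27, v), (u, 16, 24, 36, k), (u, 16, 24, 36, v), (u, 16, 7, 5, k), (u, 16, 7, 5, v)}
Projecting to G, A, D: {(18, 15, w), (22, 24, w), (27, 18, k), (27, 18, v), (36, 24, k), (36, 24, v), (37, 32, w), (5, 7, k), (5, 7, v)}
Apply σ_{D ≠ v}; surviving tuples: {(18, 15, w), (22, 24, w), (27, 18, k), (36, 24, k), (37, 32, w), (5, 7, k)}
Projecting to D, A: {(k, 18), (k, 24), (k, 7), (w, 15), (w, 24), (w, 32)}

{(k, 18), (k, 24), (k, 7), (w, 15), (w, 24), (w, 32)}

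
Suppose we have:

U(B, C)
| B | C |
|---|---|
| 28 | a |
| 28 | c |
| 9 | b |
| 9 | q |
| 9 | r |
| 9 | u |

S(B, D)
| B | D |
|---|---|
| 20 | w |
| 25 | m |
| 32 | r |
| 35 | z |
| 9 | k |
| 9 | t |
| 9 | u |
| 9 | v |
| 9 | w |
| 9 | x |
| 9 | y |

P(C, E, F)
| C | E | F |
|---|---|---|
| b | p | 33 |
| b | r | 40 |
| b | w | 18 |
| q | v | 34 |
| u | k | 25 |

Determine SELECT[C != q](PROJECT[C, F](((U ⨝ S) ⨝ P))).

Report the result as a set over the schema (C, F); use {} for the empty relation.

U ⋈ S (natural join on B): {(9, b, k), (9, b, t), (9, b, u), (9, b, v), (9, b, w), (9, b, x), (9, b, y), (9, q, k), (9, q, t), (9, q, u), (9, q, v), (9, q, w), (9, q, x), (9, q, y), (9, r, k), (9, r, t), (9, r, u), (9, r, v), (9, r, w), (9, r, x), (9, r, y), (9, u, k), (9, u, t), (9, u, u), (9, u, v), (9, u, w), (9, u, x), (9, u, y)}
(U ⨝ S) ⋈ P (natural join on C): {(9, b, k, p, 33), (9, b, k, r, 40), (9, b, k, w, 18), (9, b, t, p, 33), (9, b, t, r, 40), (9, b, t, w, 18), (9, b, u, p, 33), (9, b, u, r, 40), (9, b, u, w, 18), (9, b, v, p, 33), (9, b, v, r, 40), (9, b, v, w, 18), (9, b, w, p, 33), (9, b, w, r, 40), (9, b, w, w, 18), (9, b, x, p, 33), (9, b, x, r, 40), (9, b, x, w, 18), (9, b, y, p, 33), (9, b, y, r, 40), (9, b, y, w, 18), (9, q, k, v, 34), (9, q, t, v, 34), (9, q, u, v, 34), (9, q, v, v, 34), (9, q, w, v, 34), (9, q, x, v, 34), (9, q, y, v, 34), (9, u, k, k, 25), (9, u, t, k, 25), (9, u, u, k, 25), (9, u, v, k, 25), (9, u, w, k, 25), (9, u, x, k, 25), (9, u, y, k, 25)}
Projecting to C, F (30 duplicate(s) eliminated): {(b, 18), (b, 33), (b, 40), (q, 34), (u, 25)}
Apply σ_{C != q}; surviving tuples: {(b, 18), (b, 33), (b, 40), (u, 25)}

{(b, 18), (b, 33), (b, 40), (u, 25)}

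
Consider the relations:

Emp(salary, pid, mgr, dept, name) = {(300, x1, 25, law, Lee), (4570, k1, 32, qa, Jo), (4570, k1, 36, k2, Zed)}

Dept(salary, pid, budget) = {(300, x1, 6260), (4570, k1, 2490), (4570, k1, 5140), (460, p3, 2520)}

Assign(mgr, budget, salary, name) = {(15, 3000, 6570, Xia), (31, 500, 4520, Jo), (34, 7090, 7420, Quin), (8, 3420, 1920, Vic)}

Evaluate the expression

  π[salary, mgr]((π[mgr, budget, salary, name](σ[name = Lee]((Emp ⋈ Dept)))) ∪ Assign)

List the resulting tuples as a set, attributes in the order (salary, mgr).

{(1920, 8), (300, 25), (4520, 31), (6570, 15), (7420, 34)}

Emp ⋈ Dept (natural join on salary, pid): {(300, x1, 25, law, Lee, 6260), (4570, k1, 32, qa, Jo, 2490), (4570, k1, 32, qa, Jo, 5140), (4570, k1, 36, k2, Zed, 2490), (4570, k1, 36, k2, Zed, 5140)}
Filtering on name = Lee leaves {(300, x1, 25, law, Lee, 6260)}.
π[mgr, budget, salary, name]: project onto (mgr, budget, salary, name) → {(25, 6260, 300, Lee)}
Set union of the two operands is {(15, 3000, 6570, Xia), (25, 6260, 300, Lee), (31, 500, 4520, Jo), (34, 7090, 7420, Quin), (8, 3420, 1920, Vic)}.
π[salary, mgr]: project onto (salary, mgr) → {(1920, 8), (300, 25), (4520, 31), (6570, 15), (7420, 34)}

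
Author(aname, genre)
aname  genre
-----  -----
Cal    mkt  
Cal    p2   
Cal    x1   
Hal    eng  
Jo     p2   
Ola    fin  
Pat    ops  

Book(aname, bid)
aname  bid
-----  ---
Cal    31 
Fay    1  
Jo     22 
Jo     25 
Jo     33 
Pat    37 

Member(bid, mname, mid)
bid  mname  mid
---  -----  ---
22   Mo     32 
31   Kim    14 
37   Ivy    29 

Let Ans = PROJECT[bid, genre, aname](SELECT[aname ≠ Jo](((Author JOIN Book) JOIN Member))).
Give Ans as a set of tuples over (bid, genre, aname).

Author ⋈ Book (natural join on aname): {(Cal, mkt, 31), (Cal, p2, 31), (Cal, x1, 31), (Jo, p2, 22), (Jo, p2, 25), (Jo, p2, 33), (Pat, ops, 37)}
(Author JOIN Book) ⋈ Member (natural join on bid): {(Cal, mkt, 31, Kim, 14), (Cal, p2, 31, Kim, 14), (Cal, x1, 31, Kim, 14), (Jo, p2, 22, Mo, 32), (Pat, ops, 37, Ivy, 29)}
σ[aname ≠ Jo]: keep tuples satisfying aname ≠ Jo → {(Cal, mkt, 31, Kim, 14), (Cal, p2, 31, Kim, 14), (Cal, x1, 31, Kim, 14), (Pat, ops, 37, Ivy, 29)}
Keep only column(s) bid, genre, aname: {(31, mkt, Cal), (31, p2, Cal), (31, x1, Cal), (37, ops, Pat)}

{(31, mkt, Cal), (31, p2, Cal), (31, x1, Cal), (37, ops, Pat)}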